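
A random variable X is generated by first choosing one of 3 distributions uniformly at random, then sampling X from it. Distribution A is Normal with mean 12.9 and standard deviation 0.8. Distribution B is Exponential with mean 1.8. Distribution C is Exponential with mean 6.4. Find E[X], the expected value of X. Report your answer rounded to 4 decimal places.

Component means — A: 12.9; B: 1.8; C: 6.4.
E[X] = 0.333333·12.9 + 0.333333·1.8 + 0.333333·6.4 = 7.03333.

7.0333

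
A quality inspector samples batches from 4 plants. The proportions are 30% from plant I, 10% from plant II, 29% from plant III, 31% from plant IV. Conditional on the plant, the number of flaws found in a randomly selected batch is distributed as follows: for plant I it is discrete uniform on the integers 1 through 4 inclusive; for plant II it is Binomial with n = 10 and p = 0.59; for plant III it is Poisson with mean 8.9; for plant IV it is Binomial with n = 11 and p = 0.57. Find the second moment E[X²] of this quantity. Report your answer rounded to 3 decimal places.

For each component E[X²] = Var + (mean)², giving I: 7.5; II: 37.229; III: 88.11; IV: 42.009.
Overall E[X²] = 0.3·7.5 + 0.1·37.229 + 0.29·88.11 + 0.31·42.009 = 44.5476.

44.548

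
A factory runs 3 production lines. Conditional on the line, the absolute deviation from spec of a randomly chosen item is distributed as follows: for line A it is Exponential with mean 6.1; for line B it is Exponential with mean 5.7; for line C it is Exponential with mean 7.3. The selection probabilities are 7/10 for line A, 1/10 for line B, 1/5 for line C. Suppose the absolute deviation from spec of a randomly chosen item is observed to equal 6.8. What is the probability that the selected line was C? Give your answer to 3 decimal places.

0.201

Likelihoods f(6.8 | ·): A: 0.0537698; B: 0.0532132; C: 0.0539671.
Posterior ∝ prior × likelihood. Numerator for C: 0.2·0.0539671 = 0.0107934.
Normalizing constant: 0.7·0.0537698 + 0.1·0.0532132 + 0.2·0.0539671 = 0.0537536.
P(C | observation) = 0.0107934 / 0.0537536 = 0.200794.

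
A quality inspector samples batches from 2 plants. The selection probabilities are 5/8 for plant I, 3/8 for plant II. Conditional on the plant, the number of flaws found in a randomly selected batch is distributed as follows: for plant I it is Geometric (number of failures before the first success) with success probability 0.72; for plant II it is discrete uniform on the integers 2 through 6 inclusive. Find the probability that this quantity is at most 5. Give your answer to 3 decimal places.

0.925

Conditional on each plant, P(X ≤ 5): I: 0.999518; II: 0.8.
By total probability, P(X ≤ 5) = 0.625·0.999518 + 0.375·0.8 = 0.924699.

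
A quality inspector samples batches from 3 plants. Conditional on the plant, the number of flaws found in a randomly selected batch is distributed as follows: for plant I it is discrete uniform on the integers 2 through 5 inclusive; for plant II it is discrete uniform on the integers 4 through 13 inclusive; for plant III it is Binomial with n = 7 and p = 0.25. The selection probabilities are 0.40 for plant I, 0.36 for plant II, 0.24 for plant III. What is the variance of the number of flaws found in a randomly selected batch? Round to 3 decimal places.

Per component, I: μ=3.5, E[X²]=13.5; II: μ=8.5, E[X²]=80.5; III: μ=1.75, E[X²]=4.375.
E[X] = 0.4·3.5 + 0.36·8.5 + 0.24·1.75 = 4.88.
E[X²] = 0.4·13.5 + 0.36·80.5 + 0.24·4.375 = 35.43.
Var(X) = E[X²] − (E[X])² = 35.43 − 23.8144 = 11.6156.

11.616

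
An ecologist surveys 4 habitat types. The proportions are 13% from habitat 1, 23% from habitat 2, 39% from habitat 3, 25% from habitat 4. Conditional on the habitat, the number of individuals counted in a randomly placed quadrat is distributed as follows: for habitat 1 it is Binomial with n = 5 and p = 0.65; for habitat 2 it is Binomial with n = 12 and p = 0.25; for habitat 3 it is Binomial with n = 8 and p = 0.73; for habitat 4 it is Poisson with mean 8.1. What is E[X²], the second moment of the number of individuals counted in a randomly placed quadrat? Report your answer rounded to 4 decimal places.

36.4521

For each component E[X²] = Var + (mean)², giving 1: 11.7; 2: 11.25; 3: 35.6824; 4: 73.71.
Overall E[X²] = 0.13·11.7 + 0.23·11.25 + 0.39·35.6824 + 0.25·73.71 = 36.4521.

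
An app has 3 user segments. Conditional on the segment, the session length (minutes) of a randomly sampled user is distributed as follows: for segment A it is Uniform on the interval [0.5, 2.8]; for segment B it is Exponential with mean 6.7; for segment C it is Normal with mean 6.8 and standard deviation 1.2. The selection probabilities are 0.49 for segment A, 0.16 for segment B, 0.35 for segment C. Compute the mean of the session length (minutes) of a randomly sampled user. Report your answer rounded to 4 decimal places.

4.2605

Component means — A: 1.65; B: 6.7; C: 6.8.
E[X] = 0.49·1.65 + 0.16·6.7 + 0.35·6.8 = 4.2605.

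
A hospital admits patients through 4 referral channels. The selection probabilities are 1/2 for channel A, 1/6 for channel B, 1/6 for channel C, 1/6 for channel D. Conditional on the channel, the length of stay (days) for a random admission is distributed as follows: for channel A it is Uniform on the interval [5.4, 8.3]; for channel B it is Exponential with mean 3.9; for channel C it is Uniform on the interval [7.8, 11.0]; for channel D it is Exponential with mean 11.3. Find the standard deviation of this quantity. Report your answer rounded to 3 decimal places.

5.449

Per component, A: μ=6.85, E[X²]=47.6233; B: μ=3.9, E[X²]=30.42; C: μ=9.4, E[X²]=89.2133; D: μ=11.3, E[X²]=255.38.
E[X] = 0.5·6.85 + 0.166667·3.9 + 0.166667·9.4 + 0.166667·11.3 = 7.525.
E[X²] = 0.5·47.6233 + 0.166667·30.42 + 0.166667·89.2133 + 0.166667·255.38 = 86.3139.
Var(X) = E[X²] − (E[X])² = 86.3139 − 56.6256 = 29.6883.
SD(X) = √29.6883 = 5.44869.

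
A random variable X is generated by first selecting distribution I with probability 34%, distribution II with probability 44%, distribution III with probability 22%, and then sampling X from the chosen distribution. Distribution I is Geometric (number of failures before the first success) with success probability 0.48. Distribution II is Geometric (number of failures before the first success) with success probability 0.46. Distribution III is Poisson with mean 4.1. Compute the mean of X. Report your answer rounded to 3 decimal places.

Component means — I: 1.08333; II: 1.17391; III: 4.1.
E[X] = 0.34·1.08333 + 0.44·1.17391 + 0.22·4.1 = 1.78686.

1.787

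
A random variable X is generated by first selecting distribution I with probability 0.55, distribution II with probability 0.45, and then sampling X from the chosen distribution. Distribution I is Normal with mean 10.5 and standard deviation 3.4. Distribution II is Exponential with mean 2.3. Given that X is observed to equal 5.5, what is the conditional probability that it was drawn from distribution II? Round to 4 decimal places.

0.4500

Likelihoods f(5.5 | ·): I: 0.0397944; II: 0.0397871.
Posterior ∝ prior × likelihood. Numerator for II: 0.45·0.0397871 = 0.0179042.
Normalizing constant: 0.55·0.0397944 + 0.45·0.0397871 = 0.0397911.
P(II | observation) = 0.0179042 / 0.0397911 = 0.449954.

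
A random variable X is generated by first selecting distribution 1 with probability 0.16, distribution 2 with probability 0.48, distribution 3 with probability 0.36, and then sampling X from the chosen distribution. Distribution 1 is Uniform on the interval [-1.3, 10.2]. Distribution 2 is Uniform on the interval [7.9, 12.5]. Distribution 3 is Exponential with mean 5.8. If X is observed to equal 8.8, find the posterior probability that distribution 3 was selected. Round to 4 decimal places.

0.1032

Likelihoods f(8.8 | ·): 1: 0.0869565; 2: 0.217391; 3: 0.0378131.
Posterior ∝ prior × likelihood. Numerator for 3: 0.36·0.0378131 = 0.0136127.
Normalizing constant: 0.16·0.0869565 + 0.48·0.217391 + 0.36·0.0378131 = 0.131874.
P(3 | observation) = 0.0136127 / 0.131874 = 0.103226.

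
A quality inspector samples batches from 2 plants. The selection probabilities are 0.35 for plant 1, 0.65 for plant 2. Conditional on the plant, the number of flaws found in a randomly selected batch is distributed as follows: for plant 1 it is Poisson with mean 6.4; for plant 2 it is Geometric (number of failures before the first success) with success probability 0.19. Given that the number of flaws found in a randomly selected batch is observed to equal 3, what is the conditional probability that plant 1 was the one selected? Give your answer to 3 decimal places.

Likelihoods P(X=3 | ·): 1: 0.0725945; 2: 0.100974.
Posterior ∝ prior × likelihood. Numerator for 1: 0.35·0.0725945 = 0.0254081.
Normalizing constant: 0.35·0.0725945 + 0.65·0.100974 = 0.0910411.
P(1 | observation) = 0.0254081 / 0.0910411 = 0.279084.

0.279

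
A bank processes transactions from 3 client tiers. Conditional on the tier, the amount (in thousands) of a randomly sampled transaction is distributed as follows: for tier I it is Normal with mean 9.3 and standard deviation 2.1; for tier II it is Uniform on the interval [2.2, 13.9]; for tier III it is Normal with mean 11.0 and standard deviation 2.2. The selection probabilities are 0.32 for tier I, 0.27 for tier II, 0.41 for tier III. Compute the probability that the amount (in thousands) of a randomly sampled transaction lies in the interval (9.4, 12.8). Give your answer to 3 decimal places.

0.447

Conditional on each tier, P(9.4 < X < 12.8): I: 0.43322; II: 0.290598; III: 0.559844.
By total probability, P(9.4 < X < 12.8) = 0.32·0.43322 + 0.27·0.290598 + 0.41·0.559844 = 0.446628.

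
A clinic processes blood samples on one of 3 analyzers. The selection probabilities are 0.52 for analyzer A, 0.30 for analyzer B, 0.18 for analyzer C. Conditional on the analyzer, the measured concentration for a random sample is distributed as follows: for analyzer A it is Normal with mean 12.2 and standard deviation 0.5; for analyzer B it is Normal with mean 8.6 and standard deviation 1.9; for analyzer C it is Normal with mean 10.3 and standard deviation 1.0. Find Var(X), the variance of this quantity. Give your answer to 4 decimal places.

3.9087

Per component, A: μ=12.2, E[X²]=149.09; B: μ=8.6, E[X²]=77.57; C: μ=10.3, E[X²]=107.09.
E[X] = 0.52·12.2 + 0.3·8.6 + 0.18·10.3 = 10.778.
E[X²] = 0.52·149.09 + 0.3·77.57 + 0.18·107.09 = 120.074.
Var(X) = E[X²] − (E[X])² = 120.074 − 116.165 = 3.90872.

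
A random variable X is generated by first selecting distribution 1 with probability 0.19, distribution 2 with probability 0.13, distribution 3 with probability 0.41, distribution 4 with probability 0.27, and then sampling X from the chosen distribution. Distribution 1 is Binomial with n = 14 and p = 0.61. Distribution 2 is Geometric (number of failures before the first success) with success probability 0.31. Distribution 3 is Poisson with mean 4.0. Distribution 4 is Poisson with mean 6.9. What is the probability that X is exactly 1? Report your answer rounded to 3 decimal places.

Conditional on each component, P(X = 1): 1: 4.1238e-05; 2: 0.2139; 3: 0.0732626; 4: 0.00695372.
By total probability, P(X = 1) = 0.19·4.1238e-05 + 0.13·0.2139 + 0.41·0.0732626 + 0.27·0.00695372 = 0.05973.

0.060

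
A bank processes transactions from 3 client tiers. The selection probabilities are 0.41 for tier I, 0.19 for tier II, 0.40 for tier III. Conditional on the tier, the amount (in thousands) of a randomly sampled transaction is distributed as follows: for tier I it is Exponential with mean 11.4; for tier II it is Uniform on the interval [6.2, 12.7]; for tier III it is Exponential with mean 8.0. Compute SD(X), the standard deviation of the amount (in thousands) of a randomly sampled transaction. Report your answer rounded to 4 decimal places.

Per component, I: μ=11.4, E[X²]=259.92; II: μ=9.45, E[X²]=92.8233; III: μ=8, E[X²]=128.
E[X] = 0.41·11.4 + 0.19·9.45 + 0.4·8 = 9.6695.
E[X²] = 0.41·259.92 + 0.19·92.8233 + 0.4·128 = 175.404.
Var(X) = E[X²] − (E[X])² = 175.404 − 93.4992 = 81.9044.
SD(X) = √81.9044 = 9.05011.

9.0501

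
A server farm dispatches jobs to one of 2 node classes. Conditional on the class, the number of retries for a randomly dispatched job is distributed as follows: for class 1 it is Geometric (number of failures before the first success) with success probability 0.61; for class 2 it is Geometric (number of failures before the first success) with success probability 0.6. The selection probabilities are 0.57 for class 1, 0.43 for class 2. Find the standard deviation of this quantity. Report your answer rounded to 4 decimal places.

Per component, 1: μ=0.639344, E[X²]=1.45687; 2: μ=0.666667, E[X²]=1.55556.
E[X] = 0.57·0.639344 + 0.43·0.666667 = 0.651093.
E[X²] = 0.57·1.45687 + 0.43·1.55556 = 1.4993.
Var(X) = E[X²] − (E[X])² = 1.4993 − 0.423922 = 1.07538.
SD(X) = √1.07538 = 1.03701.

1.0370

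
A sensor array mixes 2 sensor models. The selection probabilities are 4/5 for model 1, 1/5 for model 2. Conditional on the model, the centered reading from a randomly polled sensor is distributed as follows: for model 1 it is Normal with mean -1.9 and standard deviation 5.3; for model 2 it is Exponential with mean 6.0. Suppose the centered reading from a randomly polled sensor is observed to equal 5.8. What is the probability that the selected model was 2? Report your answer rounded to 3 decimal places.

Likelihoods f(5.8 | ·): 1: 0.0261998; 2: 0.0633915.
Posterior ∝ prior × likelihood. Numerator for 2: 0.2·0.0633915 = 0.0126783.
Normalizing constant: 0.8·0.0261998 + 0.2·0.0633915 = 0.0336381.
P(2 | observation) = 0.0126783 / 0.0336381 = 0.376902.

0.377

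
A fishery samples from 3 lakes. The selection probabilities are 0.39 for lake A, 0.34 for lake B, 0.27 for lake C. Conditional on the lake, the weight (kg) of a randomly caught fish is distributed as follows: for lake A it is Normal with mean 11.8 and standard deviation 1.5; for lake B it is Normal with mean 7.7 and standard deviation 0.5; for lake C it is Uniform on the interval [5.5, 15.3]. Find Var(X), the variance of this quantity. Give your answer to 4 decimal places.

6.2280

Per component, A: μ=11.8, E[X²]=141.49; B: μ=7.7, E[X²]=59.54; C: μ=10.4, E[X²]=116.163.
E[X] = 0.39·11.8 + 0.34·7.7 + 0.27·10.4 = 10.028.
E[X²] = 0.39·141.49 + 0.34·59.54 + 0.27·116.163 = 106.789.
Var(X) = E[X²] − (E[X])² = 106.789 − 100.561 = 6.22802.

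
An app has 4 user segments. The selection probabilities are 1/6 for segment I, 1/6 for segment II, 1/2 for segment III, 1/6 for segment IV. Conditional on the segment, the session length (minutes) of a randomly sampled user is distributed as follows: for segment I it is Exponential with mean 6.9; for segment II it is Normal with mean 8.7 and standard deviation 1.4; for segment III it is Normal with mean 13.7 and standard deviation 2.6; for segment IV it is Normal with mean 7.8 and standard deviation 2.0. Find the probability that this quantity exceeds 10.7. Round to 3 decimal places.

Conditional on each segment, P(X > 10.7): I: 0.212094; II: 0.0765637; III: 0.875718; IV: 0.0735293.
By total probability, P(X > 10.7) = 0.166667·0.212094 + 0.166667·0.0765637 + 0.5·0.875718 + 0.166667·0.0735293 = 0.498224.

0.498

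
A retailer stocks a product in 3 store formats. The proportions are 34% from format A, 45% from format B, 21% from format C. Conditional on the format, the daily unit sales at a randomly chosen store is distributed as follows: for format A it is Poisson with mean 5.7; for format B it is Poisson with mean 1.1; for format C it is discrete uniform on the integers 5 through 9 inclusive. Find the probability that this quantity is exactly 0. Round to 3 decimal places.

Conditional on each format, P(X = 0): A: 0.00334597; B: 0.332871; C: 0.
By total probability, P(X = 0) = 0.34·0.00334597 + 0.45·0.332871 + 0.21·0 = 0.15093.

0.151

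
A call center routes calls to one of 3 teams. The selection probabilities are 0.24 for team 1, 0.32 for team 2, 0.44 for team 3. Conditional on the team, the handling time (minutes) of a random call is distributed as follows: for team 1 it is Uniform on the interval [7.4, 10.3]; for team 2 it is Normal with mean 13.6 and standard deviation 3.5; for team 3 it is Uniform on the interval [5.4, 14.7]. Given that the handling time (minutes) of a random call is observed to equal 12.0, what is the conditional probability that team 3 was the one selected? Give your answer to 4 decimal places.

Likelihoods f(12.0 | ·): 1: 0; 2: 0.102675; 3: 0.107527.
Posterior ∝ prior × likelihood. Numerator for 3: 0.44·0.107527 = 0.0473118.
Normalizing constant: 0.24·0 + 0.32·0.102675 + 0.44·0.107527 = 0.0801677.
P(3 | observation) = 0.0473118 / 0.0801677 = 0.590161.

0.5902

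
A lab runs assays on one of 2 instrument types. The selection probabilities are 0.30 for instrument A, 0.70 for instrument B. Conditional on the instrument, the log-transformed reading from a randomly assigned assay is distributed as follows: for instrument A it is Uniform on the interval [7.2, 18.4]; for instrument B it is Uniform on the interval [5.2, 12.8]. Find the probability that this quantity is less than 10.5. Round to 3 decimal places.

0.577

Conditional on each instrument, P(X < 10.5): A: 0.294643; B: 0.697368.
By total probability, P(X < 10.5) = 0.3·0.294643 + 0.7·0.697368 = 0.576551.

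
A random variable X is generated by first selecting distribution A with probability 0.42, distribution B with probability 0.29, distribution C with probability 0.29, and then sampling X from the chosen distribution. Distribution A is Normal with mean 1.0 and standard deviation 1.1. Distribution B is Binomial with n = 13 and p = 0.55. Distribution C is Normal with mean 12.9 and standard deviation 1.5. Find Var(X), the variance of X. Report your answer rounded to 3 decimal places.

Per component, A: μ=1, E[X²]=2.21; B: μ=7.15, E[X²]=54.34; C: μ=12.9, E[X²]=168.66.
E[X] = 0.42·1 + 0.29·7.15 + 0.29·12.9 = 6.2345.
E[X²] = 0.42·2.21 + 0.29·54.34 + 0.29·168.66 = 65.5982.
Var(X) = E[X²] − (E[X])² = 65.5982 − 38.869 = 26.7292.

26.729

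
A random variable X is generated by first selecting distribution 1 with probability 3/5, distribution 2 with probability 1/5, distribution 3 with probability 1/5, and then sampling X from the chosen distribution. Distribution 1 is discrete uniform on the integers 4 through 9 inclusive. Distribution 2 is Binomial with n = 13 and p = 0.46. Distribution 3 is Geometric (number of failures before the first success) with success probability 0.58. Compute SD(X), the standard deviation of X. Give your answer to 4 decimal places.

Per component, 1: μ=6.5, E[X²]=45.1667; 2: μ=5.98, E[X²]=38.9896; 3: μ=0.724138, E[X²]=1.77289.
E[X] = 0.6·6.5 + 0.2·5.98 + 0.2·0.724138 = 5.24083.
E[X²] = 0.6·45.1667 + 0.2·38.9896 + 0.2·1.77289 = 35.2525.
Var(X) = E[X²] − (E[X])² = 35.2525 − 27.4663 = 7.78622.
SD(X) = √7.78622 = 2.79038.

2.7904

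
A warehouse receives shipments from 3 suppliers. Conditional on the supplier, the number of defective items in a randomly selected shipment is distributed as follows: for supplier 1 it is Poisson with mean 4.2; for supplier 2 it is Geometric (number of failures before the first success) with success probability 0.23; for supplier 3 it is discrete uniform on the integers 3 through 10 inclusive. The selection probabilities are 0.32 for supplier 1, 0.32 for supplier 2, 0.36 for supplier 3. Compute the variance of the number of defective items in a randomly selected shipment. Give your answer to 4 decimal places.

Per component, 1: μ=4.2, E[X²]=21.84; 2: μ=3.34783, E[X²]=25.7637; 3: μ=6.5, E[X²]=47.5.
E[X] = 0.32·4.2 + 0.32·3.34783 + 0.36·6.5 = 4.7553.
E[X²] = 0.32·21.84 + 0.32·25.7637 + 0.36·47.5 = 32.3332.
Var(X) = E[X²] − (E[X])² = 32.3332 − 22.6129 = 9.72027.

9.7203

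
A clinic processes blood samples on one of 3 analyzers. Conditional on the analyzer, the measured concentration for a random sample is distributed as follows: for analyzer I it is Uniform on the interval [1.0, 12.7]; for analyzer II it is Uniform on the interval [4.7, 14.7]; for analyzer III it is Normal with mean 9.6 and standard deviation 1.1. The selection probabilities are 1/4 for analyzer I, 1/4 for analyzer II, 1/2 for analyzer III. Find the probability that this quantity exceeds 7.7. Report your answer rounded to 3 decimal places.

0.761

Conditional on each analyzer, P(X > 7.7): I: 0.42735; II: 0.7; III: 0.957941.
By total probability, P(X > 7.7) = 0.25·0.42735 + 0.25·0.7 + 0.5·0.957941 = 0.760808.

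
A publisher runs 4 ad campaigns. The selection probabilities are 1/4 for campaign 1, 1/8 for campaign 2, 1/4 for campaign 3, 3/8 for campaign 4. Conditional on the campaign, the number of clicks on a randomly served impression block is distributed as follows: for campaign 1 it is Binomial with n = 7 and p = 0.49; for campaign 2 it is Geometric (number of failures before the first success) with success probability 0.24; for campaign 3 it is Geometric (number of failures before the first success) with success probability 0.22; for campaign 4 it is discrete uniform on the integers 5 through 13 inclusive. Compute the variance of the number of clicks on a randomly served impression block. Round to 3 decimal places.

15.916

Per component, 1: μ=3.43, E[X²]=13.5142; 2: μ=3.16667, E[X²]=23.2222; 3: μ=3.54545, E[X²]=28.686; 4: μ=9, E[X²]=87.6667.
E[X] = 0.25·3.43 + 0.125·3.16667 + 0.25·3.54545 + 0.375·9 = 5.5147.
E[X²] = 0.25·13.5142 + 0.125·23.2222 + 0.25·28.686 + 0.375·87.6667 = 46.3278.
Var(X) = E[X²] − (E[X])² = 46.3278 − 30.4119 = 15.9159.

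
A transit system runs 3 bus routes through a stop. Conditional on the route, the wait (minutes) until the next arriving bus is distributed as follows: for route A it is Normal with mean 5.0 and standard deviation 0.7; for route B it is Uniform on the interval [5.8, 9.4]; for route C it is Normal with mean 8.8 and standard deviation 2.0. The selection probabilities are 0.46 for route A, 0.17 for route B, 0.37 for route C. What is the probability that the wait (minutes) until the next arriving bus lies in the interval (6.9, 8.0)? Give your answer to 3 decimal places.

0.118

Conditional on each route, P(6.9 < X < 8.0): A: 0.00331184; B: 0.305556; C: 0.173522.
By total probability, P(6.9 < X < 8.0) = 0.46·0.00331184 + 0.17·0.305556 + 0.37·0.173522 = 0.117671.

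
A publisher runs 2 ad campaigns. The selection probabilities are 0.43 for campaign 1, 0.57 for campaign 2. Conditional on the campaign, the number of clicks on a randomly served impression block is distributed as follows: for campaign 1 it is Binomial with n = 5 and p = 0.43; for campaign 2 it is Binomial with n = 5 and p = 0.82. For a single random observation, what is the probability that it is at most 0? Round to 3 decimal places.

Conditional on each campaign, P(X ≤ 0): 1: 0.0601692; 2: 0.000188957.
By total probability, P(X ≤ 0) = 0.43·0.0601692 + 0.57·0.000188957 = 0.0259805.

0.026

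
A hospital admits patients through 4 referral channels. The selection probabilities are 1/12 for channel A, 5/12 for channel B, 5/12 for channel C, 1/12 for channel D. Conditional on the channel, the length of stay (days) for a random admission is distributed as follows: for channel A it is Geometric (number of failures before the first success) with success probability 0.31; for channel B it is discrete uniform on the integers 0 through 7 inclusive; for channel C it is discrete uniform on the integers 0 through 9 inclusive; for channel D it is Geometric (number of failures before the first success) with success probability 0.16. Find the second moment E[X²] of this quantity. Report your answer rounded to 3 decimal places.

For each component E[X²] = Var + (mean)², giving A: 12.1342; B: 17.5; C: 28.5; D: 60.375.
Overall E[X²] = 0.0833333·12.1342 + 0.416667·17.5 + 0.416667·28.5 + 0.0833333·60.375 = 25.2091.

25.209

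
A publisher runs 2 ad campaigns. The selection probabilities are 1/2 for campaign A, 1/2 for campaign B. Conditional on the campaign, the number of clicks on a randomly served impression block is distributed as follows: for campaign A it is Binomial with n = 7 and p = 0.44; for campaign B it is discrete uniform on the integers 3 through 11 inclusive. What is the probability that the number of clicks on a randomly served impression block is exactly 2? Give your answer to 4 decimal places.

0.1120

Conditional on each campaign, P(X = 2): A: 0.223906; B: 0.
By total probability, P(X = 2) = 0.5·0.223906 + 0.5·0 = 0.111953.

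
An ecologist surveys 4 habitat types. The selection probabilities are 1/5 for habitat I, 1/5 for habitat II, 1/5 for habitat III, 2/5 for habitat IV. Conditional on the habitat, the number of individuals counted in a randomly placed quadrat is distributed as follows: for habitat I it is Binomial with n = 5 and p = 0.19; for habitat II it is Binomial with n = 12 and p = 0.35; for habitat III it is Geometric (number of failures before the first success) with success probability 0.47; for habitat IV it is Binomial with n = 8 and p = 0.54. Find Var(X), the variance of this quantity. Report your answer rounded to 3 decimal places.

Per component, I: μ=0.95, E[X²]=1.672; II: μ=4.2, E[X²]=20.37; III: μ=1.12766, E[X²]=3.67089; IV: μ=4.32, E[X²]=20.6496.
E[X] = 0.2·0.95 + 0.2·4.2 + 0.2·1.12766 + 0.4·4.32 = 2.98353.
E[X²] = 0.2·1.672 + 0.2·20.37 + 0.2·3.67089 + 0.4·20.6496 = 13.4024.
Var(X) = E[X²] − (E[X])² = 13.4024 − 8.90146 = 4.50096.

4.501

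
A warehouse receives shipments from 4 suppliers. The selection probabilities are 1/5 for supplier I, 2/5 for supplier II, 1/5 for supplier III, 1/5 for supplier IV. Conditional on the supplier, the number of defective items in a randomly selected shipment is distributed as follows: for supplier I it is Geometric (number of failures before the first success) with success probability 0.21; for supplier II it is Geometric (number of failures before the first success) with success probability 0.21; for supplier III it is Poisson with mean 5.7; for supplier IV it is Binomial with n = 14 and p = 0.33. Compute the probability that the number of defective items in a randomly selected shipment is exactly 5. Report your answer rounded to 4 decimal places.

Conditional on each supplier, P(X = 5): I: 0.0646182; II: 0.0646182; III: 0.16777; IV: 0.213161.
By total probability, P(X = 5) = 0.2·0.0646182 + 0.4·0.0646182 + 0.2·0.16777 + 0.2·0.213161 = 0.114957.

0.1150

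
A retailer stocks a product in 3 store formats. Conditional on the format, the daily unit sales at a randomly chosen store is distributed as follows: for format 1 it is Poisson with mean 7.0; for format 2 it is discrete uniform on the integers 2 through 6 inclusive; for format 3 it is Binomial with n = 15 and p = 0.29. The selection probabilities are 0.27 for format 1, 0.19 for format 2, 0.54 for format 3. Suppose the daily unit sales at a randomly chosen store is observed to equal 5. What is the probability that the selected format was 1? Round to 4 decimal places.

Likelihoods P(X=5 | ·): 1: 0.127717; 2: 0.2; 3: 0.200507.
Posterior ∝ prior × likelihood. Numerator for 1: 0.27·0.127717 = 0.0344835.
Normalizing constant: 0.27·0.127717 + 0.19·0.2 + 0.54·0.200507 = 0.180757.
P(1 | observation) = 0.0344835 / 0.180757 = 0.190773.

0.1908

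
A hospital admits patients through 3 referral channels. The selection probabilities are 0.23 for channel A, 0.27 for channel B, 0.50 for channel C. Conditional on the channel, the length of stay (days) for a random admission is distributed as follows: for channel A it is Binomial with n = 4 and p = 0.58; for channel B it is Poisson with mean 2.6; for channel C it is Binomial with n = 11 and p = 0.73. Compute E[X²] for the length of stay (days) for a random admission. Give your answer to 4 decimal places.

For each component E[X²] = Var + (mean)², giving A: 6.3568; B: 9.36; C: 66.649.
Overall E[X²] = 0.23·6.3568 + 0.27·9.36 + 0.5·66.649 = 37.3138.

37.3138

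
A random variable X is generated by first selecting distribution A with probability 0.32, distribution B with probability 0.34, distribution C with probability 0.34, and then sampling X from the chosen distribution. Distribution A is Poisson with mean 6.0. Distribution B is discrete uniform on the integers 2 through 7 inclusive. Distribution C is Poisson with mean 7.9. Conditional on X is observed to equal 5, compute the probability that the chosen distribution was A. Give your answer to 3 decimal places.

Likelihoods P(X=5 | ·): A: 0.160623; B: 0.166667; C: 0.0950666.
Posterior ∝ prior × likelihood. Numerator for A: 0.32·0.160623 = 0.0513994.
Normalizing constant: 0.32·0.160623 + 0.34·0.166667 + 0.34·0.0950666 = 0.140389.
P(A | observation) = 0.0513994 / 0.140389 = 0.366122.

0.366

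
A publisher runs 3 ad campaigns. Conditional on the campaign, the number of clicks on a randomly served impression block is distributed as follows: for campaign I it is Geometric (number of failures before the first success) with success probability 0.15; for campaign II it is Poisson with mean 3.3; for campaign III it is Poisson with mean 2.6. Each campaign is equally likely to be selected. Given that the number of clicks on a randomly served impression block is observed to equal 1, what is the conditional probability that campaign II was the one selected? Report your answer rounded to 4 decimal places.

Likelihoods P(X=1 | ·): I: 0.1275; II: 0.121714; III: 0.193111.
Posterior ∝ prior × likelihood. Numerator for II: 0.333333·0.121714 = 0.0405715.
Normalizing constant: 0.333333·0.1275 + 0.333333·0.121714 + 0.333333·0.193111 = 0.147442.
P(II | observation) = 0.0405715 / 0.147442 = 0.275169.

0.2752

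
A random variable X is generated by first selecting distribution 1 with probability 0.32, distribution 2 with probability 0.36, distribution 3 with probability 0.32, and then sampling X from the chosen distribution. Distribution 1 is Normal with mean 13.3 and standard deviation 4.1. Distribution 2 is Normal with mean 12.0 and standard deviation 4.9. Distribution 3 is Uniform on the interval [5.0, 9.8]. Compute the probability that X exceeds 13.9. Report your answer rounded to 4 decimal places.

0.2671

Conditional on each component, P(X > 13.9): 1: 0.441826; 2: 0.349099; 3: 0.
By total probability, P(X > 13.9) = 0.32·0.441826 + 0.36·0.349099 + 0.32·0 = 0.26706.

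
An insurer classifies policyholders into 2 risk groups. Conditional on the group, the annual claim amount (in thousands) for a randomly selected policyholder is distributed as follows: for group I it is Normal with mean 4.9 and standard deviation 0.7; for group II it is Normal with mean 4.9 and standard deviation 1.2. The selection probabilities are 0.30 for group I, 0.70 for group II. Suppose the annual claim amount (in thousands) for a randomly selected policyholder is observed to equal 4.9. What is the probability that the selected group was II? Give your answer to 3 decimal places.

0.576

Likelihoods f(4.9 | ·): I: 0.569918; II: 0.332452.
Posterior ∝ prior × likelihood. Numerator for II: 0.7·0.332452 = 0.232716.
Normalizing constant: 0.3·0.569918 + 0.7·0.332452 = 0.403692.
P(II | observation) = 0.232716 / 0.403692 = 0.576471.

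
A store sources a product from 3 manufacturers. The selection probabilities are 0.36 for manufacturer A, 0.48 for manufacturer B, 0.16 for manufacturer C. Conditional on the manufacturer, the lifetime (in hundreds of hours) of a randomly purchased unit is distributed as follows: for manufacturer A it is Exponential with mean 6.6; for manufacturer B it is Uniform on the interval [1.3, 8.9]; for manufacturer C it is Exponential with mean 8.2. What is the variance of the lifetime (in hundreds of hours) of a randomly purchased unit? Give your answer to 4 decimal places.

30.0247

Per component, A: μ=6.6, E[X²]=87.12; B: μ=5.1, E[X²]=30.8233; C: μ=8.2, E[X²]=134.48.
E[X] = 0.36·6.6 + 0.48·5.1 + 0.16·8.2 = 6.136.
E[X²] = 0.36·87.12 + 0.48·30.8233 + 0.16·134.48 = 67.6752.
Var(X) = E[X²] − (E[X])² = 67.6752 − 37.6505 = 30.0247.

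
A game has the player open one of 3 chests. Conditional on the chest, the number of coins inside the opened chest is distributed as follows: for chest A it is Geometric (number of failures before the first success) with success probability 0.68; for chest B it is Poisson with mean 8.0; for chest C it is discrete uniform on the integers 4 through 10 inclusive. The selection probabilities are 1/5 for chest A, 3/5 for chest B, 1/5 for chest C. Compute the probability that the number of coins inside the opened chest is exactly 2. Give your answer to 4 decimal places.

Conditional on each chest, P(X = 2): A: 0.069632; B: 0.0107348; C: 0.
By total probability, P(X = 2) = 0.2·0.069632 + 0.6·0.0107348 + 0.2·0 = 0.0203673.

0.0204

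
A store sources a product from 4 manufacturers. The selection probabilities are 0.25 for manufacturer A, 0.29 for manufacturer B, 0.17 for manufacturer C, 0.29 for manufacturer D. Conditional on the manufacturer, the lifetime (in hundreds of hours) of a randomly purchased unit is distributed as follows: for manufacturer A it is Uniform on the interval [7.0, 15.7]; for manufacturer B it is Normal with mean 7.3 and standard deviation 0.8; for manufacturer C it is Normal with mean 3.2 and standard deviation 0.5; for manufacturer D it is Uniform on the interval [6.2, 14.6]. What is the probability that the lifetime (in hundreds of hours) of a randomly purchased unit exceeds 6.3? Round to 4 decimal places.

Conditional on each manufacturer, P(X > 6.3): A: 1; B: 0.89435; C: 2.82316e-10; D: 0.988095.
By total probability, P(X > 6.3) = 0.25·1 + 0.29·0.89435 + 0.17·2.82316e-10 + 0.29·0.988095 = 0.795909.

0.7959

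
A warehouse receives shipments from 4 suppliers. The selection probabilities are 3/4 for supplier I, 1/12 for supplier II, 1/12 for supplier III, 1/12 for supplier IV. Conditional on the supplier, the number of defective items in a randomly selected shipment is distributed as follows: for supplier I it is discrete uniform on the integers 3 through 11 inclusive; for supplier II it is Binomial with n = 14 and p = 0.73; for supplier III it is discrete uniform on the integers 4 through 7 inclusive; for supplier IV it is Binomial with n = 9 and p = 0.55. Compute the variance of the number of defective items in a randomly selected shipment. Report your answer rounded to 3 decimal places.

Per component, I: μ=7, E[X²]=55.6667; II: μ=10.22, E[X²]=107.208; III: μ=5.5, E[X²]=31.5; IV: μ=4.95, E[X²]=26.73.
E[X] = 0.75·7 + 0.0833333·10.22 + 0.0833333·5.5 + 0.0833333·4.95 = 6.9725.
E[X²] = 0.75·55.6667 + 0.0833333·107.208 + 0.0833333·31.5 + 0.0833333·26.73 = 55.5365.
Var(X) = E[X²] − (E[X])² = 55.5365 − 48.6158 = 6.92073.

6.921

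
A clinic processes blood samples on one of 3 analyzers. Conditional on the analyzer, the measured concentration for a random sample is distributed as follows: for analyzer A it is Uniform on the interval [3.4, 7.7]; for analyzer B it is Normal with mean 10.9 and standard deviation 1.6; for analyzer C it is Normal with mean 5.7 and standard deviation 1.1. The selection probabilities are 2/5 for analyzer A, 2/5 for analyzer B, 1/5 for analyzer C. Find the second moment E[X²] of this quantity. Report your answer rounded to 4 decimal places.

68.2253

For each component E[X²] = Var + (mean)², giving A: 32.3433; B: 121.37; C: 33.7.
Overall E[X²] = 0.4·32.3433 + 0.4·121.37 + 0.2·33.7 = 68.2253.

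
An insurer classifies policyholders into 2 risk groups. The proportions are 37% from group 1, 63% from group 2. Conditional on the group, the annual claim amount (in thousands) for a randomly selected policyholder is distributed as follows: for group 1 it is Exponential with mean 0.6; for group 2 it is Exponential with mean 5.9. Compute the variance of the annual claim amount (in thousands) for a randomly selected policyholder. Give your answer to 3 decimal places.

Per component, 1: μ=0.6, E[X²]=0.72; 2: μ=5.9, E[X²]=69.62.
E[X] = 0.37·0.6 + 0.63·5.9 = 3.939.
E[X²] = 0.37·0.72 + 0.63·69.62 = 44.127.
Var(X) = E[X²] − (E[X])² = 44.127 − 15.5157 = 28.6113.

28.611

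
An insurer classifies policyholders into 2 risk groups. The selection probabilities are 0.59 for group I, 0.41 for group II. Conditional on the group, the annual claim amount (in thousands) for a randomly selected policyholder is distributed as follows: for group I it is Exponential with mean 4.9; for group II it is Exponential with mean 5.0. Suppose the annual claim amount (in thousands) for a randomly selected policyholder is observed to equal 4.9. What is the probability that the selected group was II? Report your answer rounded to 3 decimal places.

0.410

Likelihoods f(4.9 | ·): I: 0.0750774; II: 0.0750622.
Posterior ∝ prior × likelihood. Numerator for II: 0.41·0.0750622 = 0.0307755.
Normalizing constant: 0.59·0.0750774 + 0.41·0.0750622 = 0.0750712.
P(II | observation) = 0.0307755 / 0.0750712 = 0.409951.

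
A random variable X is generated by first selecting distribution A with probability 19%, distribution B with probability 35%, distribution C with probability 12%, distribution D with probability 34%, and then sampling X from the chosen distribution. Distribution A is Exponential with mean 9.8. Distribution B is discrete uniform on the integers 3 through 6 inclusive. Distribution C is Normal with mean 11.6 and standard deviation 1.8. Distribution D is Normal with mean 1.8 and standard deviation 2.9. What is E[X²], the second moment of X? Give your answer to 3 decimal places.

64.517

For each component E[X²] = Var + (mean)², giving A: 192.08; B: 21.5; C: 137.8; D: 11.65.
Overall E[X²] = 0.19·192.08 + 0.35·21.5 + 0.12·137.8 + 0.34·11.65 = 64.5172.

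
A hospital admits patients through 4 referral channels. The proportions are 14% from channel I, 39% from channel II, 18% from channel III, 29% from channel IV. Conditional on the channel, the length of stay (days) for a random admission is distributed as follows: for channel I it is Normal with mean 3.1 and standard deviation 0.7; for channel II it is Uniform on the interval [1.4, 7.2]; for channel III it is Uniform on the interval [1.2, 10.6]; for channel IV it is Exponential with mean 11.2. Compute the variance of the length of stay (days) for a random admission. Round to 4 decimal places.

48.8356

Per component, I: μ=3.1, E[X²]=10.1; II: μ=4.3, E[X²]=21.2933; III: μ=5.9, E[X²]=42.1733; IV: μ=11.2, E[X²]=250.88.
E[X] = 0.14·3.1 + 0.39·4.3 + 0.18·5.9 + 0.29·11.2 = 6.421.
E[X²] = 0.14·10.1 + 0.39·21.2933 + 0.18·42.1733 + 0.29·250.88 = 90.0648.
Var(X) = E[X²] − (E[X])² = 90.0648 − 41.2292 = 48.8356.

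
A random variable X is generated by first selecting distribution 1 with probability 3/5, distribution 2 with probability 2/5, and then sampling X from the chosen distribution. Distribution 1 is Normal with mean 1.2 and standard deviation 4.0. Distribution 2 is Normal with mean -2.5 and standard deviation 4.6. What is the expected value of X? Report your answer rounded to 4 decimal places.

-0.2800

Component means — 1: 1.2; 2: -2.5.
E[X] = 0.6·1.2 + 0.4·-2.5 = -0.28.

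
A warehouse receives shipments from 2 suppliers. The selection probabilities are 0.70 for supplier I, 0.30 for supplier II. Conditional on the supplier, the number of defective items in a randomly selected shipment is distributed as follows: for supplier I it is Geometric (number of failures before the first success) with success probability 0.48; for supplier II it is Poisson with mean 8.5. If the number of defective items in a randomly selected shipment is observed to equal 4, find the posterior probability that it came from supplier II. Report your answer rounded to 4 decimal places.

Likelihoods P(X=4 | ·): I: 0.0350958; II: 0.0442549.
Posterior ∝ prior × likelihood. Numerator for II: 0.3·0.0442549 = 0.0132765.
Normalizing constant: 0.7·0.0350958 + 0.3·0.0442549 = 0.0378435.
P(II | observation) = 0.0132765 / 0.0378435 = 0.350826.

0.3508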